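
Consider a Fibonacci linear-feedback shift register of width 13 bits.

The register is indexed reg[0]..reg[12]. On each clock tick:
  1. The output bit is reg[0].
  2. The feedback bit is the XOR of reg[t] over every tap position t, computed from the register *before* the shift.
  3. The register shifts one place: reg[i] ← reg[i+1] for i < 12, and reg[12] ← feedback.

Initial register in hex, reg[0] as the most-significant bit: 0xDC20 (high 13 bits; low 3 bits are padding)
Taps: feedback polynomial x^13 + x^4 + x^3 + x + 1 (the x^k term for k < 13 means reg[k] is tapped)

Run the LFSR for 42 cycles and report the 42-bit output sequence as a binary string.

110111000010001000111010101000011000011110

tick  register→output (feedback)
  0  1101110000100→1 (0)
  1  1011100001000→1 (1)
  2  0111000010001→0 (0)
  3  1110000100010→1 (0)
  4  1100001000100→1 (0)
  5  1000010001000→1 (1)
  6  0000100010001→0 (1)
  7  0001000100011→0 (1)
  8  0010001000111→0 (0)
  9  0100010001110→0 (1)
 10  1000100011101→1 (0)
 11  0001000111010→0 (1)
 12  0010001110101→0 (0)
 13  0100011101010→0 (1)
 14  1000111010101→1 (0)
 15  0001110101010→0 (0)
 16  0011101010100→0 (0)
 17  0111010101000→0 (0)
 18  1110101010000→1 (1)
 19  1101010100001→1 (1)
 20  1010101000011→1 (0)
 21  0101010000110→0 (0)
 22  1010100001100→1 (0)
 23  0101000011000→0 (0)
 24  1010000110000→1 (1)
 25  0100001100001→0 (1)
 26  1000011000011→1 (1)
 27  0000110000111→0 (1)
 28  0001100001111→0 (0)
 29  0011000011110→0 (1)
 30  0110000111101→0 (1)
 31  1100001111011→1 (0)
 32  1000011110110→1 (1)
 33  0000111101101→0 (1)
 34  0001111011011→0 (0)
 35  0011110110110→0 (0)
 36  0111101101100→0 (1)
 37  1111011011001→1 (1)
 38  1110110110011→1 (1)
 39  1101101100111→1 (0)
 40  1011011001110→1 (0)
 41  0110110011100→0 (0)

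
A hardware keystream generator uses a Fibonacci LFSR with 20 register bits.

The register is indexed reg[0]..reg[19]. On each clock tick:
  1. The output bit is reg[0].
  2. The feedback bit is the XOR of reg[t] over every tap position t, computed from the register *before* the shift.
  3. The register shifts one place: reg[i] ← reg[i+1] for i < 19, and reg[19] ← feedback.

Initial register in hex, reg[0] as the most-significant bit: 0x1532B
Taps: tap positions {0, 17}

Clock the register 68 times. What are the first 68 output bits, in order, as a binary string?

step | reg (before) | out | fb
   0 | 00010101001100101011 | 0 | 0
   1 | 00101010011001010110 | 0 | 1
   2 | 01010100110010101101 | 0 | 1
   3 | 10101001100101011011 | 1 | 1
   4 | 01010011001010110111 | 0 | 1
   5 | 10100110010101101111 | 1 | 0
   6 | 01001100101011011110 | 0 | 1
   7 | 10011001010110111101 | 1 | 0
   8 | 00110010101101111010 | 0 | 0
   9 | 01100101011011110100 | 0 | 1
  10 | 11001010110111101001 | 1 | 1
  11 | 10010101101111010011 | 1 | 1
  12 | 00101011011110100111 | 0 | 1
  13 | 01010110111101001111 | 0 | 1
  14 | 10101101111010011111 | 1 | 0
  15 | 01011011110100111110 | 0 | 1
  16 | 10110111101001111101 | 1 | 0
  17 | 01101111010011111010 | 0 | 0
  18 | 11011110100111110100 | 1 | 0
  19 | 10111101001111101000 | 1 | 1
  20 | 01111010011111010001 | 0 | 0
  21 | 11110100111110100010 | 1 | 1
  22 | 11101001111101000101 | 1 | 0
  23 | 11010011111010001010 | 1 | 1
  24 | 10100111110100010101 | 1 | 0
  25 | 01001111101000101010 | 0 | 0
  26 | 10011111010001010100 | 1 | 0
  27 | 00111110100010101000 | 0 | 0
  28 | 01111101000101010000 | 0 | 0
  29 | 11111010001010100000 | 1 | 1
  30 | 11110100010101000001 | 1 | 1
  31 | 11101000101010000011 | 1 | 1
  32 | 11010001010100000111 | 1 | 0
  33 | 10100010101000001110 | 1 | 0
  34 | 01000101010000011100 | 0 | 1
  35 | 10001010100000111001 | 1 | 1
  36 | 00010101000001110011 | 0 | 0
  37 | 00101010000011100110 | 0 | 1
  38 | 01010100000111001101 | 0 | 1
  39 | 10101000001110011011 | 1 | 1
  40 | 01010000011100110111 | 0 | 1
  41 | 10100000111001101111 | 1 | 0
  42 | 01000001110011011110 | 0 | 1
  43 | 10000011100110111101 | 1 | 0
  44 | 00000111001101111010 | 0 | 0
  45 | 00001110011011110100 | 0 | 1
  46 | 00011100110111101001 | 0 | 0
  47 | 00111001101111010010 | 0 | 0
  48 | 01110011011110100100 | 0 | 1
  49 | 11100110111101001001 | 1 | 1
  50 | 11001101111010010011 | 1 | 1
  51 | 10011011110100100111 | 1 | 0
  52 | 00110111101001001110 | 0 | 1
  53 | 01101111010010011101 | 0 | 1
  54 | 11011110100100111011 | 1 | 1
  55 | 10111101001001110111 | 1 | 0
  56 | 01111010010011101110 | 0 | 1
  57 | 11110100100111011101 | 1 | 0
  58 | 11101001001110111010 | 1 | 1
  59 | 11010010011101110101 | 1 | 0
  60 | 10100100111011101010 | 1 | 1
  61 | 01001001110111010101 | 0 | 1
  62 | 10010011101110101011 | 1 | 1
  63 | 00100111011101010111 | 0 | 1
  64 | 01001110111010101111 | 0 | 1
  65 | 10011101110101011111 | 1 | 0
  66 | 00111011101010111110 | 0 | 1
  67 | 01110111010101111101 | 0 | 1

00010101001100101011011110100111110100010101000001110011011110100100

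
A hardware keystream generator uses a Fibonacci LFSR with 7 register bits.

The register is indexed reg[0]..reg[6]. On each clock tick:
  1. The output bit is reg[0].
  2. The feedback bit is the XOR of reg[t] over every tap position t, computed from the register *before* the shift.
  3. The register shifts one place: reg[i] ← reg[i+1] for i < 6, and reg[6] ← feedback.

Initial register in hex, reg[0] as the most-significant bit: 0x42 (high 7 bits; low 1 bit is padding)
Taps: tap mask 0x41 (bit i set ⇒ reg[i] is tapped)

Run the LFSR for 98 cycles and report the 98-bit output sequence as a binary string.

k : reg_k → out_k, fb_k
0: 0100001 → 0, fb=1
1: 1000011 → 1, fb=0
2: 0000110 → 0, fb=0
3: 0001100 → 0, fb=0
4: 0011000 → 0, fb=0
5: 0110000 → 0, fb=0
6: 1100000 → 1, fb=1
7: 1000001 → 1, fb=0
8: 0000010 → 0, fb=0
9: 0000100 → 0, fb=0
10: 0001000 → 0, fb=0
11: 0010000 → 0, fb=0
12: 0100000 → 0, fb=0
13: 1000000 → 1, fb=1
14: 0000001 → 0, fb=1
15: 0000011 → 0, fb=1
16: 0000111 → 0, fb=1
17: 0001111 → 0, fb=1
18: 0011111 → 0, fb=1
19: 0111111 → 0, fb=1
20: 1111111 → 1, fb=0
21: 1111110 → 1, fb=1
22: 1111101 → 1, fb=0
23: 1111010 → 1, fb=1
24: 1110101 → 1, fb=0
25: 1101010 → 1, fb=1
26: 1010101 → 1, fb=0
27: 0101010 → 0, fb=0
28: 1010100 → 1, fb=1
29: 0101001 → 0, fb=1
30: 1010011 → 1, fb=0
31: 0100110 → 0, fb=0
32: 1001100 → 1, fb=1
33: 0011001 → 0, fb=1
34: 0110011 → 0, fb=1
35: 1100111 → 1, fb=0
36: 1001110 → 1, fb=1
37: 0011101 → 0, fb=1
38: 0111011 → 0, fb=1
39: 1110111 → 1, fb=0
40: 1101110 → 1, fb=1
41: 1011101 → 1, fb=0
42: 0111010 → 0, fb=0
43: 1110100 → 1, fb=1
44: 1101001 → 1, fb=0
45: 1010010 → 1, fb=1
46: 0100101 → 0, fb=1
47: 1001011 → 1, fb=0
48: 0010110 → 0, fb=0
49: 0101100 → 0, fb=0
50: 1011000 → 1, fb=1
51: 0110001 → 0, fb=1
52: 1100011 → 1, fb=0
53: 1000110 → 1, fb=1
54: 0001101 → 0, fb=1
55: 0011011 → 0, fb=1
56: 0110111 → 0, fb=1
57: 1101111 → 1, fb=0
58: 1011110 → 1, fb=1
59: 0111101 → 0, fb=1
60: 1111011 → 1, fb=0
61: 1110110 → 1, fb=1
62: 1101101 → 1, fb=0
63: 1011010 → 1, fb=1
64: 0110101 → 0, fb=1
65: 1101011 → 1, fb=0
66: 1010110 → 1, fb=1
67: 0101101 → 0, fb=1
68: 1011011 → 1, fb=0
69: 0110110 → 0, fb=0
70: 1101100 → 1, fb=1
71: 1011001 → 1, fb=0
72: 0110010 → 0, fb=0
73: 1100100 → 1, fb=1
74: 1001001 → 1, fb=0
75: 0010010 → 0, fb=0
76: 0100100 → 0, fb=0
77: 1001000 → 1, fb=1
78: 0010001 → 0, fb=1
79: 0100011 → 0, fb=1
80: 1000111 → 1, fb=0
81: 0001110 → 0, fb=0
82: 0011100 → 0, fb=0
83: 0111000 → 0, fb=0
84: 1110000 → 1, fb=1
85: 1100001 → 1, fb=0
86: 1000010 → 1, fb=1
87: 0000101 → 0, fb=1
88: 0001011 → 0, fb=1
89: 0010111 → 0, fb=1
90: 0101111 → 0, fb=1
91: 1011111 → 1, fb=0
92: 0111110 → 0, fb=0
93: 1111100 → 1, fb=1
94: 1111001 → 1, fb=0
95: 1110010 → 1, fb=1
96: 1100101 → 1, fb=0
97: 1001010 → 1, fb=1

01000011000001000000111111101010100110011101110100101100011011110110101101100100100011100001011111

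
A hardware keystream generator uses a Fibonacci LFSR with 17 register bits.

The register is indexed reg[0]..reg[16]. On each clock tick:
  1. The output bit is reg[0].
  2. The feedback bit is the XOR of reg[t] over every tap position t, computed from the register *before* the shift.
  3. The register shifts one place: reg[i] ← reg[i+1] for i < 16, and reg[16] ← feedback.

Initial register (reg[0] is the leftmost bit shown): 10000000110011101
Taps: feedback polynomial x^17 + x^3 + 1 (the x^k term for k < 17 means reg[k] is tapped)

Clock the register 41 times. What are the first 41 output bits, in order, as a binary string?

k : reg_k → out_k, fb_k
0: 10000000110011101 → 1, fb=1
1: 00000001100111011 → 0, fb=0
2: 00000011001110110 → 0, fb=0
3: 00000110011101100 → 0, fb=0
4: 00001100111011000 → 0, fb=0
5: 00011001110110000 → 0, fb=1
6: 00110011101100001 → 0, fb=1
7: 01100111011000011 → 0, fb=0
8: 11001110110000110 → 1, fb=1
9: 10011101100001101 → 1, fb=0
10: 00111011000011010 → 0, fb=1
11: 01110110000110101 → 0, fb=1
12: 11101100001101011 → 1, fb=1
13: 11011000011010111 → 1, fb=0
14: 10110000110101110 → 1, fb=0
15: 01100001101011100 → 0, fb=0
16: 11000011010111000 → 1, fb=1
17: 10000110101110001 → 1, fb=1
18: 00001101011100011 → 0, fb=0
19: 00011010111000110 → 0, fb=1
20: 00110101110001101 → 0, fb=1
21: 01101011100011011 → 0, fb=0
22: 11010111000110110 → 1, fb=0
23: 10101110001101100 → 1, fb=1
24: 01011100011011001 → 0, fb=1
25: 10111000110110011 → 1, fb=0
26: 01110001101100110 → 0, fb=1
27: 11100011011001101 → 1, fb=1
28: 11000110110011011 → 1, fb=1
29: 10001101100110111 → 1, fb=1
30: 00011011001101111 → 0, fb=1
31: 00110110011011111 → 0, fb=1
32: 01101100110111111 → 0, fb=0
33: 11011001101111110 → 1, fb=0
34: 10110011011111100 → 1, fb=0
35: 01100110111111000 → 0, fb=0
36: 11001101111110000 → 1, fb=1
37: 10011011111100001 → 1, fb=0
38: 00110111111000010 → 0, fb=1
39: 01101111110000101 → 0, fb=0
40: 11011111100001010 → 1, fb=0

10000000110011101100001101011100011011001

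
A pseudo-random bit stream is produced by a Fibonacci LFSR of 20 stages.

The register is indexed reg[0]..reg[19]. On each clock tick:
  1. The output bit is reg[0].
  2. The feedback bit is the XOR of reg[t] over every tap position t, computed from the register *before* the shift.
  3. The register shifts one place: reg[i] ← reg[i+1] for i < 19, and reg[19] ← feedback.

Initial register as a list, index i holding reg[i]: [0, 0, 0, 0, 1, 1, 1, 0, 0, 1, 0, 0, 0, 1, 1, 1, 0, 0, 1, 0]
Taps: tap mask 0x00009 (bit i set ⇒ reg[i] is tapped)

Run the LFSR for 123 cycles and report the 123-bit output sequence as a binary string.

000011100100011100100111110001111110000110011111100011101101011000111111100001100111110000111011010110011101111000011001011

k : reg_k → out_k, fb_k
0: 00001110010001110010 → 0, fb=0
1: 00011100100011100100 → 0, fb=1
2: 00111001000111001001 → 0, fb=1
3: 01110010001110010011 → 0, fb=1
4: 11100100011100100111 → 1, fb=1
5: 11001000111001001111 → 1, fb=1
6: 10010001110010011111 → 1, fb=0
7: 00100011100100111110 → 0, fb=0
8: 01000111001001111100 → 0, fb=0
9: 10001110010011111000 → 1, fb=1
10: 00011100100111110001 → 0, fb=1
11: 00111001001111100011 → 0, fb=1
12: 01110010011111000111 → 0, fb=1
13: 11100100111110001111 → 1, fb=1
14: 11001001111100011111 → 1, fb=1
15: 10010011111000111111 → 1, fb=0
16: 00100111110001111110 → 0, fb=0
17: 01001111100011111100 → 0, fb=0
18: 10011111000111111000 → 1, fb=0
19: 00111110001111110000 → 0, fb=1
20: 01111100011111100001 → 0, fb=1
21: 11111000111111000011 → 1, fb=0
22: 11110001111110000110 → 1, fb=0
23: 11100011111100001100 → 1, fb=1
24: 11000111111000011001 → 1, fb=1
25: 10001111110000110011 → 1, fb=1
26: 00011111100001100111 → 0, fb=1
27: 00111111000011001111 → 0, fb=1
28: 01111110000110011111 → 0, fb=1
29: 11111100001100111111 → 1, fb=0
30: 11111000011001111110 → 1, fb=0
31: 11110000110011111100 → 1, fb=0
32: 11100001100111111000 → 1, fb=1
33: 11000011001111110001 → 1, fb=1
34: 10000110011111100011 → 1, fb=1
35: 00001100111111000111 → 0, fb=0
36: 00011001111110001110 → 0, fb=1
37: 00110011111100011101 → 0, fb=1
38: 01100111111000111011 → 0, fb=0
39: 11001111110001110110 → 1, fb=1
40: 10011111100011101101 → 1, fb=0
41: 00111111000111011010 → 0, fb=1
42: 01111110001110110101 → 0, fb=1
43: 11111100011101101011 → 1, fb=0
44: 11111000111011010110 → 1, fb=0
45: 11110001110110101100 → 1, fb=0
46: 11100011101101011000 → 1, fb=1
47: 11000111011010110001 → 1, fb=1
48: 10001110110101100011 → 1, fb=1
49: 00011101101011000111 → 0, fb=1
50: 00111011010110001111 → 0, fb=1
51: 01110110101100011111 → 0, fb=1
52: 11101101011000111111 → 1, fb=1
53: 11011010110001111111 → 1, fb=0
54: 10110101100011111110 → 1, fb=0
55: 01101011000111111100 → 0, fb=0
56: 11010110001111111000 → 1, fb=0
57: 10101100011111110000 → 1, fb=1
58: 01011000111111100001 → 0, fb=1
59: 10110001111111000011 → 1, fb=0
60: 01100011111110000110 → 0, fb=0
61: 11000111111100001100 → 1, fb=1
62: 10001111111000011001 → 1, fb=1
63: 00011111110000110011 → 0, fb=1
64: 00111111100001100111 → 0, fb=1
65: 01111111000011001111 → 0, fb=1
66: 11111110000110011111 → 1, fb=0
67: 11111100001100111110 → 1, fb=0
68: 11111000011001111100 → 1, fb=0
69: 11110000110011111000 → 1, fb=0
70: 11100001100111110000 → 1, fb=1
71: 11000011001111100001 → 1, fb=1
72: 10000110011111000011 → 1, fb=1
73: 00001100111110000111 → 0, fb=0
74: 00011001111100001110 → 0, fb=1
75: 00110011111000011101 → 0, fb=1
76: 01100111110000111011 → 0, fb=0
77: 11001111100001110110 → 1, fb=1
78: 10011111000011101101 → 1, fb=0
79: 00111110000111011010 → 0, fb=1
80: 01111100001110110101 → 0, fb=1
81: 11111000011101101011 → 1, fb=0
82: 11110000111011010110 → 1, fb=0
83: 11100001110110101100 → 1, fb=1
84: 11000011101101011001 → 1, fb=1
85: 10000111011010110011 → 1, fb=1
86: 00001110110101100111 → 0, fb=0
87: 00011101101011001110 → 0, fb=1
88: 00111011010110011101 → 0, fb=1
89: 01110110101100111011 → 0, fb=1
90: 11101101011001110111 → 1, fb=1
91: 11011010110011101111 → 1, fb=0
92: 10110101100111011110 → 1, fb=0
93: 01101011001110111100 → 0, fb=0
94: 11010110011101111000 → 1, fb=0
95: 10101100111011110000 → 1, fb=1
96: 01011001110111100001 → 0, fb=1
97: 10110011101111000011 → 1, fb=0
98: 01100111011110000110 → 0, fb=0
99: 11001110111100001100 → 1, fb=1
100: 10011101111000011001 → 1, fb=0
101: 00111011110000110010 → 0, fb=1
102: 01110111100001100101 → 0, fb=1
103: 11101111000011001011 → 1, fb=1
104: 11011110000110010111 → 1, fb=0
105: 10111100001100101110 → 1, fb=0
106: 01111000011001011100 → 0, fb=1
107: 11110000110010111001 → 1, fb=0
108: 11100001100101110010 → 1, fb=1
109: 11000011001011100101 → 1, fb=1
110: 10000110010111001011 → 1, fb=1
111: 00001100101110010111 → 0, fb=0
112: 00011001011100101110 → 0, fb=1
113: 00110010111001011101 → 0, fb=1
114: 01100101110010111011 → 0, fb=0
115: 11001011100101110110 → 1, fb=1
116: 10010111001011101101 → 1, fb=0
117: 00101110010111011010 → 0, fb=0
118: 01011100101110110100 → 0, fb=1
119: 10111001011101101001 → 1, fb=0
120: 01110010111011010010 → 0, fb=1
121: 11100101110110100101 → 1, fb=1
122: 11001011101101001011 → 1, fb=1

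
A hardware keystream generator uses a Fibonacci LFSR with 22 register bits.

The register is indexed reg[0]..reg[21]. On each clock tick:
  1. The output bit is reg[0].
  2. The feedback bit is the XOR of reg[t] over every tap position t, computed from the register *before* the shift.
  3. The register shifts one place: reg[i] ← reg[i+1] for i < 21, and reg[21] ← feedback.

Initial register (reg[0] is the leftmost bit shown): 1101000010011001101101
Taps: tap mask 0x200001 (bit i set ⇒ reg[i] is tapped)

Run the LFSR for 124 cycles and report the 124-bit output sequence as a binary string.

1101000010011001101101011000001110111011011001000000101101001001000111111100100111000111101010100011101000010100110011110100

step | reg (before) | out | fb
   0 | 1101000010011001101101 | 1 | 0
   1 | 1010000100110011011010 | 1 | 1
   2 | 0100001001100110110101 | 0 | 1
   3 | 1000010011001101101011 | 1 | 0
   4 | 0000100110011011010110 | 0 | 0
   5 | 0001001100110110101100 | 0 | 0
   6 | 0010011001101101011000 | 0 | 0
   7 | 0100110011011010110000 | 0 | 0
   8 | 1001100110110101100000 | 1 | 1
   9 | 0011001101101011000001 | 0 | 1
  10 | 0110011011010110000011 | 0 | 1
  11 | 1100110110101100000111 | 1 | 0
  12 | 1001101101011000001110 | 1 | 1
  13 | 0011011010110000011101 | 0 | 1
  14 | 0110110101100000111011 | 0 | 1
  15 | 1101101011000001110111 | 1 | 0
  16 | 1011010110000011101110 | 1 | 1
  17 | 0110101100000111011101 | 0 | 1
  18 | 1101011000001110111011 | 1 | 0
  19 | 1010110000011101110110 | 1 | 1
  20 | 0101100000111011101101 | 0 | 1
  21 | 1011000001110111011011 | 1 | 0
  22 | 0110000011101110110110 | 0 | 0
  23 | 1100000111011101101100 | 1 | 1
  24 | 1000001110111011011001 | 1 | 0
  25 | 0000011101110110110010 | 0 | 0
  26 | 0000111011101101100100 | 0 | 0
  27 | 0001110111011011001000 | 0 | 0
  28 | 0011101110110110010000 | 0 | 0
  29 | 0111011101101100100000 | 0 | 0
  30 | 1110111011011001000000 | 1 | 1
  31 | 1101110110110010000001 | 1 | 0
  32 | 1011101101100100000010 | 1 | 1
  33 | 0111011011001000000101 | 0 | 1
  34 | 1110110110010000001011 | 1 | 0
  35 | 1101101100100000010110 | 1 | 1
  36 | 1011011001000000101101 | 1 | 0
  37 | 0110110010000001011010 | 0 | 0
  38 | 1101100100000010110100 | 1 | 1
  39 | 1011001000000101101001 | 1 | 0
  40 | 0110010000001011010010 | 0 | 0
  41 | 1100100000010110100100 | 1 | 1
  42 | 1001000000101101001001 | 1 | 0
  43 | 0010000001011010010010 | 0 | 0
  44 | 0100000010110100100100 | 0 | 0
  45 | 1000000101101001001000 | 1 | 1
  46 | 0000001011010010010001 | 0 | 1
  47 | 0000010110100100100011 | 0 | 1
  48 | 0000101101001001000111 | 0 | 1
  49 | 0001011010010010001111 | 0 | 1
  50 | 0010110100100100011111 | 0 | 1
  51 | 0101101001001000111111 | 0 | 1
  52 | 1011010010010001111111 | 1 | 0
  53 | 0110100100100011111110 | 0 | 0
  54 | 1101001001000111111100 | 1 | 1
  55 | 1010010010001111111001 | 1 | 0
  56 | 0100100100011111110010 | 0 | 0
  57 | 1001001000111111100100 | 1 | 1
  58 | 0010010001111111001001 | 0 | 1
  59 | 0100100011111110010011 | 0 | 1
  60 | 1001000111111100100111 | 1 | 0
  61 | 0010001111111001001110 | 0 | 0
  62 | 0100011111110010011100 | 0 | 0
  63 | 1000111111100100111000 | 1 | 1
  64 | 0001111111001001110001 | 0 | 1
  65 | 0011111110010011100011 | 0 | 1
  66 | 0111111100100111000111 | 0 | 1
  67 | 1111111001001110001111 | 1 | 0
  68 | 1111110010011100011110 | 1 | 1
  69 | 1111100100111000111101 | 1 | 0
  70 | 1111001001110001111010 | 1 | 1
  71 | 1110010011100011110101 | 1 | 0
  72 | 1100100111000111101010 | 1 | 1
  73 | 1001001110001111010101 | 1 | 0
  74 | 0010011100011110101010 | 0 | 0
  75 | 0100111000111101010100 | 0 | 0
  76 | 1001110001111010101000 | 1 | 1
  77 | 0011100011110101010001 | 0 | 1
  78 | 0111000111101010100011 | 0 | 1
  79 | 1110001111010101000111 | 1 | 0
  80 | 1100011110101010001110 | 1 | 1
  81 | 1000111101010100011101 | 1 | 0
  82 | 0001111010101000111010 | 0 | 0
  83 | 0011110101010001110100 | 0 | 0
  84 | 0111101010100011101000 | 0 | 0
  85 | 1111010101000111010000 | 1 | 1
  86 | 1110101010001110100001 | 1 | 0
  87 | 1101010100011101000010 | 1 | 1
  88 | 1010101000111010000101 | 1 | 0
  89 | 0101010001110100001010 | 0 | 0
  90 | 1010100011101000010100 | 1 | 1
  91 | 0101000111010000101001 | 0 | 1
  92 | 1010001110100001010011 | 1 | 0
  93 | 0100011101000010100110 | 0 | 0
  94 | 1000111010000101001100 | 1 | 1
  95 | 0001110100001010011001 | 0 | 1
  96 | 0011101000010100110011 | 0 | 1
  97 | 0111010000101001100111 | 0 | 1
  98 | 1110100001010011001111 | 1 | 0
  99 | 1101000010100110011110 | 1 | 1
 100 | 1010000101001100111101 | 1 | 0
 101 | 0100001010011001111010 | 0 | 0
 102 | 1000010100110011110100 | 1 | 1
 103 | 0000101001100111101001 | 0 | 1
 104 | 0001010011001111010011 | 0 | 1
 105 | 0010100110011110100111 | 0 | 1
 106 | 0101001100111101001111 | 0 | 1
 107 | 1010011001111010011111 | 1 | 0
 108 | 0100110011110100111110 | 0 | 0
 109 | 1001100111101001111100 | 1 | 1
 110 | 0011001111010011111001 | 0 | 1
 111 | 0110011110100111110011 | 0 | 1
 112 | 1100111101001111100111 | 1 | 0
 113 | 1001111010011111001110 | 1 | 1
 114 | 0011110100111110011101 | 0 | 1
 115 | 0111101001111100111011 | 0 | 1
 116 | 1111010011111001110111 | 1 | 0
 117 | 1110100111110011101110 | 1 | 1
 118 | 1101001111100111011101 | 1 | 0
 119 | 1010011111001110111010 | 1 | 1
 120 | 0100111110011101110101 | 0 | 1
 121 | 1001111100111011101011 | 1 | 0
 122 | 0011111001110111010110 | 0 | 0
 123 | 0111110011101110101100 | 0 | 0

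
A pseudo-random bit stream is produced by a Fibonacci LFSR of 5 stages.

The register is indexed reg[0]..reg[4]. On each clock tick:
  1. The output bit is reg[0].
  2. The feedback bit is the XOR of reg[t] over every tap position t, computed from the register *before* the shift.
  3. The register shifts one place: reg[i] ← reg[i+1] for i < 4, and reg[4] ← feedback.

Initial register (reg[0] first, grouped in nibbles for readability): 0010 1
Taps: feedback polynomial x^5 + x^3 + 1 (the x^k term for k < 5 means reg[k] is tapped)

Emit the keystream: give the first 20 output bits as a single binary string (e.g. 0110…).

k : reg_k → out_k, fb_k
0: 00101 → 0, fb=0
1: 01010 → 0, fb=1
2: 10101 → 1, fb=1
3: 01011 → 0, fb=1
4: 10111 → 1, fb=0
5: 01110 → 0, fb=1
6: 11101 → 1, fb=1
7: 11011 → 1, fb=0
8: 10110 → 1, fb=0
9: 01100 → 0, fb=0
10: 11000 → 1, fb=1
11: 10001 → 1, fb=1
12: 00011 → 0, fb=1
13: 00111 → 0, fb=1
14: 01111 → 0, fb=1
15: 11111 → 1, fb=0
16: 11110 → 1, fb=0
17: 11100 → 1, fb=1
18: 11001 → 1, fb=1
19: 10011 → 1, fb=0

00101011101100011111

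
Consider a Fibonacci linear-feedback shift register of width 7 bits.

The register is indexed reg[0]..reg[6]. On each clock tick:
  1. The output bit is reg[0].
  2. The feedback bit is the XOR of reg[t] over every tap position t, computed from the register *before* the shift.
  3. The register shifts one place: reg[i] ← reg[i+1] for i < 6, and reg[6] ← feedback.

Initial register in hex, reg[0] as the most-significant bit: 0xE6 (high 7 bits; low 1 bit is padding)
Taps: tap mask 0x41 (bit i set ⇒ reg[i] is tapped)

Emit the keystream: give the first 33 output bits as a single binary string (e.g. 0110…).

111001101000100111100010100001100

step | reg (before) | out | fb
   0 | 1110011 | 1 | 0
   1 | 1100110 | 1 | 1
   2 | 1001101 | 1 | 0
   3 | 0011010 | 0 | 0
   4 | 0110100 | 0 | 0
   5 | 1101000 | 1 | 1
   6 | 1010001 | 1 | 0
   7 | 0100010 | 0 | 0
   8 | 1000100 | 1 | 1
   9 | 0001001 | 0 | 1
  10 | 0010011 | 0 | 1
  11 | 0100111 | 0 | 1
  12 | 1001111 | 1 | 0
  13 | 0011110 | 0 | 0
  14 | 0111100 | 0 | 0
  15 | 1111000 | 1 | 1
  16 | 1110001 | 1 | 0
  17 | 1100010 | 1 | 1
  18 | 1000101 | 1 | 0
  19 | 0001010 | 0 | 0
  20 | 0010100 | 0 | 0
  21 | 0101000 | 0 | 0
  22 | 1010000 | 1 | 1
  23 | 0100001 | 0 | 1
  24 | 1000011 | 1 | 0
  25 | 0000110 | 0 | 0
  26 | 0001100 | 0 | 0
  27 | 0011000 | 0 | 0
  28 | 0110000 | 0 | 0
  29 | 1100000 | 1 | 1
  30 | 1000001 | 1 | 0
  31 | 0000010 | 0 | 0
  32 | 0000100 | 0 | 0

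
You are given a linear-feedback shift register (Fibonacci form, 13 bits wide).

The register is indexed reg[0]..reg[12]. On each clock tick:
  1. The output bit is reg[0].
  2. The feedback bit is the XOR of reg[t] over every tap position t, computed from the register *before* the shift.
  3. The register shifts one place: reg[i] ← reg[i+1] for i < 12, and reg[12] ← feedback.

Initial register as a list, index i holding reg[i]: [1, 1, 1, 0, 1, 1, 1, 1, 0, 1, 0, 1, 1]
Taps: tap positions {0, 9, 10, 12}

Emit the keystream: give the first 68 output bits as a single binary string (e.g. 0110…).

step | reg (before) | out | fb
   0 | 1110111101011 | 1 | 1
   1 | 1101111010111 | 1 | 1
   2 | 1011110101111 | 1 | 0
   3 | 0111101011110 | 0 | 0
   4 | 1111010111100 | 1 | 1
   5 | 1110101111001 | 1 | 1
   6 | 1101011110011 | 1 | 0
   7 | 1010111100110 | 1 | 0
   8 | 0101111001100 | 0 | 0
   9 | 1011110011000 | 1 | 0
  10 | 0111100110000 | 0 | 0
  11 | 1111001100000 | 1 | 1
  12 | 1110011000001 | 1 | 0
  13 | 1100110000010 | 1 | 1
  14 | 1001100000101 | 1 | 1
  15 | 0011000001011 | 0 | 0
  16 | 0110000010110 | 0 | 1
  17 | 1100000101101 | 1 | 0
  18 | 1000001011010 | 1 | 0
  19 | 0000010110100 | 0 | 1
  20 | 0000101101001 | 0 | 0
  21 | 0001011010010 | 0 | 0
  22 | 0010110100100 | 0 | 1
  23 | 0101101001001 | 0 | 0
  24 | 1011010010010 | 1 | 1
  25 | 0110100100101 | 0 | 0
  26 | 1101001001010 | 1 | 0
  27 | 1010010010100 | 1 | 0
  28 | 0100100101000 | 0 | 1
  29 | 1001001010001 | 1 | 0
  30 | 0010010100010 | 0 | 0
  31 | 0100101000100 | 0 | 1
  32 | 1001010001001 | 1 | 1
  33 | 0010100010011 | 0 | 1
  34 | 0101000100111 | 0 | 0
  35 | 1010001001110 | 1 | 1
  36 | 0100010011101 | 0 | 1
  37 | 1000100111011 | 1 | 1
  38 | 0001001110111 | 0 | 0
  39 | 0010011101110 | 0 | 0
  40 | 0100111011100 | 0 | 0
  41 | 1001110111000 | 1 | 0
  42 | 0011101110000 | 0 | 0
  43 | 0111011100000 | 0 | 0
  44 | 1110111000000 | 1 | 1
  45 | 1101110000001 | 1 | 0
  46 | 1011100000010 | 1 | 1
  47 | 0111000000101 | 0 | 0
  48 | 1110000001010 | 1 | 0
  49 | 1100000010100 | 1 | 0
  50 | 1000000101000 | 1 | 0
  51 | 0000001010000 | 0 | 0
  52 | 0000010100000 | 0 | 0
  53 | 0000101000000 | 0 | 0
  54 | 0001010000000 | 0 | 0
  55 | 0010100000000 | 0 | 0
  56 | 0101000000000 | 0 | 0
  57 | 1010000000000 | 1 | 1
  58 | 0100000000001 | 0 | 1
  59 | 1000000000011 | 1 | 0
  60 | 0000000000110 | 0 | 1
  61 | 0000000001101 | 0 | 1
  62 | 0000000011011 | 0 | 0
  63 | 0000000110110 | 0 | 1
  64 | 0000001101101 | 0 | 1
  65 | 0000011011011 | 0 | 0
  66 | 0000110110110 | 0 | 1
  67 | 0001101101101 | 0 | 1

11101111010111100110000010110100100101000100111011100000010100000000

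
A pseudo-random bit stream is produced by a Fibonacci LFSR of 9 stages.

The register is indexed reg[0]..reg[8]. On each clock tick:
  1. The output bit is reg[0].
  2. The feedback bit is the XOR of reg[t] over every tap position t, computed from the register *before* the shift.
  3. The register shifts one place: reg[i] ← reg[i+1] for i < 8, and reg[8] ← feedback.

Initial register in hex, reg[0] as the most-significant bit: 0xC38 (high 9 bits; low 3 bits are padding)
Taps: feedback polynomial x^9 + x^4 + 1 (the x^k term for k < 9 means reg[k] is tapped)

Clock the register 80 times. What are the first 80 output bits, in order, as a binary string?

tick  register→output (feedback)
  0  110000111→1 (1)
  1  100001111→1 (1)
  2  000011111→0 (1)
  3  000111111→0 (1)
  4  001111111→0 (1)
  5  011111111→0 (1)
  6  111111111→1 (0)
  7  111111110→1 (0)
  8  111111100→1 (0)
  9  111111000→1 (0)
 10  111110000→1 (0)
 11  111100000→1 (1)
 12  111000001→1 (1)
 13  110000011→1 (1)
 14  100000111→1 (1)
 15  000001111→0 (0)
 16  000011110→0 (1)
 17  000111101→0 (1)
 18  001111011→0 (1)
 19  011110111→0 (1)
 20  111101111→1 (1)
 21  111011111→1 (0)
 22  110111110→1 (0)
 23  101111100→1 (0)
 24  011111000→0 (1)
 25  111110001→1 (0)
 26  111100010→1 (1)
 27  111000101→1 (1)
 28  110001011→1 (1)
 29  100010111→1 (0)
 30  000101110→0 (0)
 31  001011100→0 (1)
 32  010111001→0 (1)
 33  101110011→1 (0)
 34  011100110→0 (0)
 35  111001100→1 (1)
 36  110011001→1 (0)
 37  100110010→1 (0)
 38  001100100→0 (0)
 39  011001000→0 (0)
 40  110010000→1 (0)
 41  100100000→1 (1)
 42  001000001→0 (0)
 43  010000010→0 (0)
 44  100000100→1 (1)
 45  000001001→0 (0)
 46  000010010→0 (1)
 47  000100101→0 (0)
 48  001001010→0 (0)
 49  010010100→0 (1)
 50  100101001→1 (1)
 51  001010011→0 (1)
 52  010100111→0 (0)
 53  101001110→1 (1)
 54  010011101→0 (1)
 55  100111011→1 (0)
 56  001110110→0 (1)
 57  011101101→0 (0)
 58  111011010→1 (0)
 59  110110100→1 (0)
 60  101101000→1 (1)
 61  011010001→0 (1)
 62  110100011→1 (1)
 63  101000111→1 (1)
 64  010001111→0 (0)
 65  100011110→1 (0)
 66  000111100→0 (1)
 67  001111001→0 (1)
 68  011110011→0 (1)
 69  111100111→1 (1)
 70  111001111→1 (1)
 71  110011111→1 (0)
 72  100111110→1 (0)
 73  001111100→0 (1)
 74  011111001→0 (1)
 75  111110011→1 (0)
 76  111100110→1 (1)
 77  111001101→1 (1)
 78  110011011→1 (0)
 79  100110110→1 (0)

11000011111111100000111101111100010111001100100000100101001110110100011110011111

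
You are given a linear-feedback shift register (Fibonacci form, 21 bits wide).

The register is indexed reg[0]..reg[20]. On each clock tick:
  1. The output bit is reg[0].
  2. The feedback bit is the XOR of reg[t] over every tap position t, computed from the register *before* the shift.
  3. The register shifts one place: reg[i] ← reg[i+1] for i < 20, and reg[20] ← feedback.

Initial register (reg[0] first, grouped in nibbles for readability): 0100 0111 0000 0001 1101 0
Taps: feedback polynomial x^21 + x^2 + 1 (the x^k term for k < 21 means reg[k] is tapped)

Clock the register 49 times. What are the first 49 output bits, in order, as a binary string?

k : reg_k → out_k, fb_k
0: 010001110000000111010 → 0, fb=0
1: 100011100000001110100 → 1, fb=1
2: 000111000000011101001 → 0, fb=0
3: 001110000000111010010 → 0, fb=1
4: 011100000001110100101 → 0, fb=1
5: 111000000011101001011 → 1, fb=0
6: 110000000111010010110 → 1, fb=1
7: 100000001110100101101 → 1, fb=1
8: 000000011101001011011 → 0, fb=0
9: 000000111010010110110 → 0, fb=0
10: 000001110100101101100 → 0, fb=0
11: 000011101001011011000 → 0, fb=0
12: 000111010010110110000 → 0, fb=0
13: 001110100101101100000 → 0, fb=1
14: 011101001011011000001 → 0, fb=1
15: 111010010110110000011 → 1, fb=0
16: 110100101101100000110 → 1, fb=1
17: 101001011011000001101 → 1, fb=0
18: 010010110110000011010 → 0, fb=0
19: 100101101100000110100 → 1, fb=1
20: 001011011000001101001 → 0, fb=1
21: 010110110000011010011 → 0, fb=0
22: 101101100000110100110 → 1, fb=0
23: 011011000001101001100 → 0, fb=1
24: 110110000011010011001 → 1, fb=1
25: 101100000110100110011 → 1, fb=0
26: 011000001101001100110 → 0, fb=1
27: 110000011010011001101 → 1, fb=1
28: 100000110100110011011 → 1, fb=1
29: 000001101001100110111 → 0, fb=0
30: 000011010011001101110 → 0, fb=0
31: 000110100110011011100 → 0, fb=0
32: 001101001100110111000 → 0, fb=1
33: 011010011001101110001 → 0, fb=1
34: 110100110011011100011 → 1, fb=1
35: 101001100110111000111 → 1, fb=0
36: 010011001101110001110 → 0, fb=0
37: 100110011011100011100 → 1, fb=1
38: 001100110111000111001 → 0, fb=1
39: 011001101110001110011 → 0, fb=1
40: 110011011100011100111 → 1, fb=1
41: 100110111000111001111 → 1, fb=1
42: 001101110001110011111 → 0, fb=1
43: 011011100011100111111 → 0, fb=1
44: 110111000111001111111 → 1, fb=1
45: 101110001110011111111 → 1, fb=0
46: 011100011100111111110 → 0, fb=1
47: 111000111001111111101 → 1, fb=0
48: 110001110011111111010 → 1, fb=1

0100011100000001110100101101100000110100110011011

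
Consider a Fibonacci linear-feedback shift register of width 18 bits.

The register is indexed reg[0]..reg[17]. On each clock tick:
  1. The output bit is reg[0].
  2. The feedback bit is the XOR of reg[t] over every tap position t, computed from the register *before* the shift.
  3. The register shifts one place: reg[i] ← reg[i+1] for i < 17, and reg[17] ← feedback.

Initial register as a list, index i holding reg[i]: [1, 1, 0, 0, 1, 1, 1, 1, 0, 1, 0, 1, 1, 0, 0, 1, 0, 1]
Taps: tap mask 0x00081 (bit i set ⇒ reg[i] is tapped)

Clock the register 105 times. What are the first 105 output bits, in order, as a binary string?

tick  register→output (feedback)
  0  110011110101100101→1 (0)
  1  100111101011001010→1 (1)
  2  001111010110010101→0 (1)
  3  011110101100101011→0 (0)
  4  111101011001010110→1 (0)
  5  111010110010101100→1 (0)
  6  110101100101011000→1 (1)
  7  101011001010110001→1 (1)
  8  010110010101100011→0 (1)
  9  101100101011000111→1 (1)
 10  011001010110001111→0 (1)
 11  110010101100011111→1 (1)
 12  100101011000111111→1 (0)
 13  001010110001111110→0 (1)
 14  010101100011111101→0 (0)
 15  101011000111111010→1 (1)
 16  010110001111110101→0 (0)
 17  101100011111101010→1 (0)
 18  011000111111010100→0 (1)
 19  110001111110101001→1 (0)
 20  100011111101010010→1 (0)
 21  000111111010100100→0 (1)
 22  001111110101001001→0 (1)
 23  011111101010010011→0 (0)
 24  111111010100100110→1 (0)
 25  111110101001001100→1 (1)
 26  111101010010011001→1 (0)
 27  111010100100110010→1 (1)
 28  110101001001100101→1 (1)
 29  101010010011001011→1 (0)
 30  010100100110010110→0 (0)
 31  101001001100101100→1 (1)
 32  010010011001011001→0 (1)
 33  100100110010110011→1 (0)
 34  001001100101100110→0 (0)
 35  010011001011001100→0 (0)
 36  100110010110011000→1 (0)
 37  001100101100110000→0 (0)
 38  011001011001100000→0 (1)
 39  110010110011000001→1 (0)
 40  100101100110000010→1 (1)
 41  001011001100000101→0 (0)
 42  010110011000001010→0 (1)
 43  101100110000010101→1 (0)
 44  011001100000101010→0 (0)
 45  110011000001010100→1 (1)
 46  100110000010101001→1 (1)
 47  001100000101010011→0 (0)
 48  011000001010100110→0 (0)
 49  110000010101001100→1 (0)
 50  100000101010011000→1 (1)
 51  000001010100110001→0 (1)
 52  000010101001100011→0 (0)
 53  000101010011000110→0 (1)
 54  001010100110001101→0 (0)
 55  010101001100011010→0 (0)
 56  101010011000110100→1 (0)
 57  010100110001101000→0 (1)
 58  101001100011010001→1 (1)
 59  010011000110100011→0 (0)
 60  100110001101000110→1 (1)
 61  001100011010001101→0 (1)
 62  011000110100011011→0 (1)
 63  110001101000110111→1 (1)
 64  100011010001101111→1 (0)
 65  000110100011011110→0 (0)
 66  001101000110111100→0 (0)
 67  011010001101111000→0 (0)
 68  110100011011110000→1 (0)
 69  101000110111100000→1 (0)
 70  010001101111000000→0 (0)
 71  100011011110000000→1 (0)
 72  000110111100000000→0 (1)
 73  001101111000000001→0 (1)
 74  011011110000000011→0 (1)
 75  110111100000000111→1 (1)
 76  101111000000001111→1 (1)
 77  011110000000011111→0 (0)
 78  111100000000111110→1 (1)
 79  111000000001111101→1 (1)
 80  110000000011111011→1 (1)
 81  100000000111110111→1 (1)
 82  000000001111101111→0 (0)
 83  000000011111011110→0 (1)
 84  000000111110111101→0 (1)
 85  000001111101111011→0 (1)
 86  000011111011110111→0 (1)
 87  000111110111101111→0 (1)
 88  001111101111011111→0 (0)
 89  011111011110111110→0 (1)
 90  111110111101111101→1 (0)
 91  111101111011111010→1 (0)
 92  111011110111110100→1 (0)
 93  110111101111101000→1 (1)
 94  101111011111010001→1 (0)
 95  011110111110100010→0 (1)
 96  111101111101000101→1 (0)
 97  111011111010001010→1 (0)
 98  110111110100010100→1 (0)
 99  101111101000101000→1 (1)
100  011111010001010001→0 (1)
101  111110100010100011→1 (1)
102  111101000101000111→1 (1)
103  111010001010001111→1 (1)
104  110100010100011111→1 (0)

110011110101100101011000111111010100100110010110011000001010100110001101000110111100000000111110111101111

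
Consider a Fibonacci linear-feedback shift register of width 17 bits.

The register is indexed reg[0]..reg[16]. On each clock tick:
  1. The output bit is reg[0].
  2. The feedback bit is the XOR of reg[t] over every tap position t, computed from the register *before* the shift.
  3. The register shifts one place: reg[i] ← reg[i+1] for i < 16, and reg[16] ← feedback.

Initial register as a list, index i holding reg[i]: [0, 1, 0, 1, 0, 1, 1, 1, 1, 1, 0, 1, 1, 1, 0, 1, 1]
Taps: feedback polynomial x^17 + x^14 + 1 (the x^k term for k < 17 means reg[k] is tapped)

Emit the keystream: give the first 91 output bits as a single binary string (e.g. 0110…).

tick  register→output (feedback)
  0  01010111110111011→0 (0)
  1  10101111101110110→1 (0)
  2  01011111011101100→0 (1)
  3  10111110111011001→1 (1)
  4  01111101110110011→0 (0)
  5  11111011101100110→1 (0)
  6  11110111011001100→1 (0)
  7  11101110110011000→1 (1)
  8  11011101100110001→1 (1)
  9  10111011001100011→1 (1)
 10  01110110011000111→0 (1)
 11  11101100110001111→1 (0)
 12  11011001100011110→1 (0)
 13  10110011000111100→1 (0)
 14  01100110001111000→0 (0)
 15  11001100011110000→1 (1)
 16  10011000111100001→1 (1)
 17  00110001111000011→0 (0)
 18  01100011110000110→0 (1)
 19  11000111100001101→1 (0)
 20  10001111000011010→1 (1)
 21  00011110000110101→0 (1)
 22  00111100001101011→0 (0)
 23  01111000011010110→0 (1)
 24  11110000110101101→1 (0)
 25  11100001101011010→1 (1)
 26  11000011010110101→1 (0)
 27  10000110101101010→1 (1)
 28  00001101011010101→0 (1)
 29  00011010110101011→0 (0)
 30  00110101101010110→0 (1)
 31  01101011010101101→0 (1)
 32  11010110101011011→1 (1)
 33  10101101010110111→1 (0)
 34  01011010101101110→0 (1)
 35  10110101011011101→1 (0)
 36  01101010110111010→0 (0)
 37  11010101101110100→1 (0)
 38  10101011011101000→1 (1)
 39  01010110111010001→0 (0)
 40  10101101110100010→1 (1)
 41  01011011101000101→0 (1)
 42  10110111010001011→1 (1)
 43  01101110100010111→0 (1)
 44  11011101000101111→1 (0)
 45  10111010001011110→1 (0)
 46  01110100010111100→0 (1)
 47  11101000101111001→1 (1)
 48  11010001011110011→1 (1)
 49  10100010111100111→1 (0)
 50  01000101111001110→0 (1)
 51  10001011110011101→1 (0)
 52  00010111100111010→0 (0)
 53  00101111001110100→0 (1)
 54  01011110011101001→0 (0)
 55  10111100111010010→1 (1)
 56  01111001110100101→0 (1)
 57  11110011101001011→1 (1)
 58  11100111010010111→1 (0)
 59  11001110100101110→1 (0)
 60  10011101001011100→1 (0)
 61  00111010010111000→0 (0)
 62  01110100101110000→0 (0)
 63  11101001011100000→1 (1)
 64  11010010111000001→1 (1)
 65  10100101110000011→1 (1)
 66  01001011100000111→0 (1)
 67  10010111000001111→1 (0)
 68  00101110000011110→0 (1)
 69  01011100000111101→0 (1)
 70  10111000001111011→1 (1)
 71  01110000011110111→0 (1)
 72  11100000111101111→1 (0)
 73  11000001111011110→1 (0)
 74  10000011110111100→1 (0)
 75  00000111101111000→0 (0)
 76  00001111011110000→0 (0)
 77  00011110111100000→0 (0)
 78  00111101111000000→0 (0)
 79  01111011110000000→0 (0)
 80  11110111100000000→1 (1)
 81  11101111000000001→1 (1)
 82  11011110000000011→1 (1)
 83  10111100000000111→1 (0)
 84  01111000000001110→0 (1)
 85  11110000000011101→1 (0)
 86  11100000000111010→1 (1)
 87  11000000001110101→1 (0)
 88  10000000011101010→1 (1)
 89  00000000111010101→0 (1)
 90  00000001110101011→0 (0)

0101011111011101100110001111000011010110101011011101000101111001110100101110000011110111100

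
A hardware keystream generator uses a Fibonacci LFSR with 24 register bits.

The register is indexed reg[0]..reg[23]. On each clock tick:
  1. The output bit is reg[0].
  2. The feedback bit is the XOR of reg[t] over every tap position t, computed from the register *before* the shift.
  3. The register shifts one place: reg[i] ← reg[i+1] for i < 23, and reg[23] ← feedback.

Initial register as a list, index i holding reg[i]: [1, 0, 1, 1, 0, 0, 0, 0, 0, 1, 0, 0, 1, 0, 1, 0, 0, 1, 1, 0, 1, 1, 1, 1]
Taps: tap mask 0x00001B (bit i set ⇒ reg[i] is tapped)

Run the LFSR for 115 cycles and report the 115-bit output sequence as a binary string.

1011000001001010011011110101011000101011001111100010100110010111010100011010111101110110011001010111110101001111110

k : reg_k → out_k, fb_k
0: 101100000100101001101111 → 1, fb=0
1: 011000001001010011011110 → 0, fb=1
2: 110000010010100110111101 → 1, fb=0
3: 100000100101001101111010 → 1, fb=1
4: 000001001010011011110101 → 0, fb=0
5: 000010010100110111101010 → 0, fb=1
6: 000100101001101111010101 → 0, fb=1
7: 001001010011011110101011 → 0, fb=0
8: 010010100110111101010110 → 0, fb=0
9: 100101001101111010101100 → 1, fb=0
10: 001010011011110101011000 → 0, fb=1
11: 010100110111101010110001 → 0, fb=0
12: 101001101111010101100010 → 1, fb=1
13: 010011011110101011000101 → 0, fb=0
14: 100110111101010110001010 → 1, fb=1
15: 001101111010101100010101 → 0, fb=1
16: 011011110101011000101011 → 0, fb=0
17: 110111101010110001010110 → 1, fb=0
18: 101111010101100010101100 → 1, fb=1
19: 011110101011000101011001 → 0, fb=1
20: 111101010110001010110011 → 1, fb=1
21: 111010101100010101100111 → 1, fb=1
22: 110101011000101011001111 → 1, fb=1
23: 101010110001010110011111 → 1, fb=0
24: 010101100010101100111110 → 0, fb=0
25: 101011000101011001111100 → 1, fb=0
26: 010110001010110011111000 → 0, fb=1
27: 101100010101100111110001 → 1, fb=0
28: 011000101011001111100010 → 0, fb=1
29: 110001010110011111000101 → 1, fb=0
30: 100010101100111110001010 → 1, fb=0
31: 000101011001111100010100 → 0, fb=1
32: 001010110011111000101001 → 0, fb=1
33: 010101100111110001010011 → 0, fb=0
34: 101011001111100010100110 → 1, fb=0
35: 010110011111000101001100 → 0, fb=1
36: 101100111110001010011001 → 1, fb=0
37: 011001111100010100110010 → 0, fb=1
38: 110011111000101001100101 → 1, fb=1
39: 100111110001010011001011 → 1, fb=1
40: 001111100010100110010111 → 0, fb=0
41: 011111000101001100101110 → 0, fb=1
42: 111110001010011001011101 → 1, fb=0
43: 111100010100110010111010 → 1, fb=1
44: 111000101001100101110101 → 1, fb=0
45: 110001010011001011101010 → 1, fb=0
46: 100010100110010111010100 → 1, fb=0
47: 000101001100101110101000 → 0, fb=1
48: 001010011001011101010001 → 0, fb=1
49: 010100110010111010100011 → 0, fb=0
50: 101001100101110101000110 → 1, fb=1
51: 010011001011101010001101 → 0, fb=0
52: 100110010111010100011010 → 1, fb=1
53: 001100101110101000110101 → 0, fb=1
54: 011001011101010001101011 → 0, fb=1
55: 110010111010100011010111 → 1, fb=1
56: 100101110101000110101111 → 1, fb=0
57: 001011101010001101011110 → 0, fb=1
58: 010111010100011010111101 → 0, fb=1
59: 101110101000110101111011 → 1, fb=1
60: 011101010001101011110111 → 0, fb=0
61: 111010100011010111101110 → 1, fb=1
62: 110101000110101111011101 → 1, fb=1
63: 101010001101011110111011 → 1, fb=0
64: 010100011010111101110110 → 0, fb=0
65: 101000110101111011101100 → 1, fb=1
66: 010001101011110111011001 → 0, fb=1
67: 100011010111101110110011 → 1, fb=0
68: 000110101111011101100110 → 0, fb=0
69: 001101011110111011001100 → 0, fb=1
70: 011010111101110110011001 → 0, fb=0
71: 110101111011101100110010 → 1, fb=1
72: 101011110111011001100101 → 1, fb=0
73: 010111101110110011001010 → 0, fb=1
74: 101111011101100110010101 → 1, fb=1
75: 011110111011001100101011 → 0, fb=1
76: 111101110110011001010111 → 1, fb=1
77: 111011101100110010101111 → 1, fb=1
78: 110111011001100101011111 → 1, fb=0
79: 101110110011001010111110 → 1, fb=1
80: 011101100110010101111101 → 0, fb=0
81: 111011001100101011111010 → 1, fb=1
82: 110110011001010111110101 → 1, fb=0
83: 101100110010101111101010 → 1, fb=0
84: 011001100101011111010100 → 0, fb=1
85: 110011001010111110101001 → 1, fb=1
86: 100110010101111101010011 → 1, fb=1
87: 001100101011111010100111 → 0, fb=1
88: 011001010111110101001111 → 0, fb=1
89: 110010101111101010011111 → 1, fb=1
90: 100101011111010100111111 → 1, fb=0
91: 001010111110101001111110 → 0, fb=1
92: 010101111101010011111101 → 0, fb=0
93: 101011111010100111111010 → 1, fb=0
94: 010111110101001111110100 → 0, fb=1
95: 101111101010011111101001 → 1, fb=1
96: 011111010100111111010011 → 0, fb=1
97: 111110101001111110100111 → 1, fb=0
98: 111101010011111101001110 → 1, fb=1
99: 111010100111111010011101 → 1, fb=1
100: 110101001111110100111011 → 1, fb=1
101: 101010011111101001110111 → 1, fb=0
102: 010100111111010011101110 → 0, fb=0
103: 101001111110100111011100 → 1, fb=1
104: 010011111101001110111001 → 0, fb=0
105: 100111111010011101110010 → 1, fb=1
106: 001111110100111011100101 → 0, fb=0
107: 011111101001110111001010 → 0, fb=1
108: 111111010011101110010101 → 1, fb=0
109: 111110100111011100101010 → 1, fb=0
110: 111101001110111001010100 → 1, fb=1
111: 111010011101110010101001 → 1, fb=1
112: 110100111011100101010011 → 1, fb=1
113: 101001110111001010100111 → 1, fb=1
114: 010011101110010101001111 → 0, fb=0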